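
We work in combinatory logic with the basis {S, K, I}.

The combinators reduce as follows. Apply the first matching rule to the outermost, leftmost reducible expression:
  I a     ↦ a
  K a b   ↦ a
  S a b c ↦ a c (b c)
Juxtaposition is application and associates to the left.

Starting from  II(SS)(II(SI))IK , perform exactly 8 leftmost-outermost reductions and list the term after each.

  start: II(SS)(II(SI))IK
  step 1: I(SS)(II(SI))IK
  step 2: SS(II(SI))IK
  step 3: SI(II(SI)I)K
  step 4: IK(II(SI)IK)
  step 5: K(II(SI)IK)
  step 6: K(I(SI)IK)
  step 7: K(SIIK)
  step 8: K(IK(IK))

Answer: after 8 steps: K(IK(IK))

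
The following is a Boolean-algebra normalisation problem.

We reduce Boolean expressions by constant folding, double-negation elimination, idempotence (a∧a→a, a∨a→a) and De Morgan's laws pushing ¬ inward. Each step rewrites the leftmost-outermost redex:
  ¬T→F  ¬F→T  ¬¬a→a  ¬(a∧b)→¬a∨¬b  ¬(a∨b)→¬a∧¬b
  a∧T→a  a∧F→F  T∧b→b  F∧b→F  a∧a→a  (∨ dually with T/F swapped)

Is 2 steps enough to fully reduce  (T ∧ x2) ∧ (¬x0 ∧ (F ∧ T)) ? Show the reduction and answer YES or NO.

Answer: NO — after 2 steps the term is x2 ∧ (¬x0 ∧ F), not yet normal

Working:
  start: (T ∧ x2) ∧ (¬x0 ∧ (F ∧ T))
  →1  x2 ∧ (¬x0 ∧ (F ∧ T))
  →2  x2 ∧ (¬x0 ∧ F)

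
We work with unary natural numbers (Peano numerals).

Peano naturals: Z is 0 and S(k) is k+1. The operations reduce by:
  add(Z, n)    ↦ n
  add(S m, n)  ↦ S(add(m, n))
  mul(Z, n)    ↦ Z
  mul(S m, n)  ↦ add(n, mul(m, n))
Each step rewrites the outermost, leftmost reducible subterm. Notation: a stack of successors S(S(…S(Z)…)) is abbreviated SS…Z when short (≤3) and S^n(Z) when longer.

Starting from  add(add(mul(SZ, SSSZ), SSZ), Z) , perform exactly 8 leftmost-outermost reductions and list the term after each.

Answer: after 8 steps: S(S(add(add(S(add(Z, mul(Z, SSSZ))), SSZ), Z)))

Working:
  start: add(add(mul(SZ, SSSZ), SSZ), Z)
  step 1: add(add(add(SSSZ, mul(Z, SSSZ)), SSZ), Z)
  step 2: add(add(S(add(SSZ, mul(Z, SSSZ))), SSZ), Z)
  step 3: add(S(add(add(SSZ, mul(Z, SSSZ)), SSZ)), Z)
  step 4: S(add(add(add(SSZ, mul(Z, SSSZ)), SSZ), Z))
  step 5: S(add(add(S(add(SZ, mul(Z, SSSZ))), SSZ), Z))
  step 6: S(add(S(add(add(SZ, mul(Z, SSSZ)), SSZ)), Z))
  step 7: S(S(add(add(add(SZ, mul(Z, SSSZ)), SSZ), Z)))
  step 8: S(S(add(add(S(add(Z, mul(Z, SSSZ))), SSZ), Z)))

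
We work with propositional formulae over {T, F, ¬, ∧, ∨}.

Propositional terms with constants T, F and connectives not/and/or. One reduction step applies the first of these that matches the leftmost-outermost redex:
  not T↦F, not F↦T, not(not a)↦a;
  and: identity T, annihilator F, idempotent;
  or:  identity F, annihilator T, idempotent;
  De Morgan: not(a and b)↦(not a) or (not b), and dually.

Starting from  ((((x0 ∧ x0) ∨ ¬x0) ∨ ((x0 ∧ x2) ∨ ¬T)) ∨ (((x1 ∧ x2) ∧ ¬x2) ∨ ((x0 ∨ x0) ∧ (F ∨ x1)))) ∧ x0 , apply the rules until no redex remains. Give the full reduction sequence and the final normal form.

  start: ((((x0 ∧ x0) ∨ ¬x0) ∨ ((x0 ∧ x2) ∨ ¬T)) ∨ (((x1 ∧ x2) ∧ ¬x2) ∨ ((x0 ∨ x0) ∧ (F ∨ x1)))) ∧ x0
  →1  (((x0 ∨ ¬x0) ∨ ((x0 ∧ x2) ∨ ¬T)) ∨ (((x1 ∧ x2) ∧ ¬x2) ∨ ((x0 ∨ x0) ∧ (F ∨ x1)))) ∧ x0
  →2  (((x0 ∨ ¬x0) ∨ ((x0 ∧ x2) ∨ F)) ∨ (((x1 ∧ x2) ∧ ¬x2) ∨ ((x0 ∨ x0) ∧ (F ∨ x1)))) ∧ x0
  →3  (((x0 ∨ ¬x0) ∨ (x0 ∧ x2)) ∨ (((x1 ∧ x2) ∧ ¬x2) ∨ ((x0 ∨ x0) ∧ (F ∨ x1)))) ∧ x0
  →4  (((x0 ∨ ¬x0) ∨ (x0 ∧ x2)) ∨ (((x1 ∧ x2) ∧ ¬x2) ∨ (x0 ∧ (F ∨ x1)))) ∧ x0
  →5  (((x0 ∨ ¬x0) ∨ (x0 ∧ x2)) ∨ (((x1 ∧ x2) ∧ ¬x2) ∨ (x0 ∧ x1))) ∧ x0

Answer: normal form = (((x0 ∨ ¬x0) ∨ (x0 ∧ x2)) ∨ (((x1 ∧ x2) ∧ ¬x2) ∨ (x0 ∧ x1))) ∧ x0  (in 5 steps)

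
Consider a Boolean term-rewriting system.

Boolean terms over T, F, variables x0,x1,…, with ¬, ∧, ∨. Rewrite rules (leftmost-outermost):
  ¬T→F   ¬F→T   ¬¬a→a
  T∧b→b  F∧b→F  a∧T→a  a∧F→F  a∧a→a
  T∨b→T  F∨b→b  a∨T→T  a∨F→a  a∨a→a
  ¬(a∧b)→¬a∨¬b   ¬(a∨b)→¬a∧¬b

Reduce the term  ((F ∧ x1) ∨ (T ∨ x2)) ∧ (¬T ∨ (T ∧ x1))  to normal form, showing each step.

  start: ((F ∧ x1) ∨ (T ∨ x2)) ∧ (¬T ∨ (T ∧ x1))
  →1  (F ∨ (T ∨ x2)) ∧ (¬T ∨ (T ∧ x1))
  →2  (T ∨ x2) ∧ (¬T ∨ (T ∧ x1))
  →3  T ∧ (¬T ∨ (T ∧ x1))
  →4  ¬T ∨ (T ∧ x1)
  →5  F ∨ (T ∧ x1)
  →6  T ∧ x1
  →7  x1

Answer: normal form = x1  (in 7 steps)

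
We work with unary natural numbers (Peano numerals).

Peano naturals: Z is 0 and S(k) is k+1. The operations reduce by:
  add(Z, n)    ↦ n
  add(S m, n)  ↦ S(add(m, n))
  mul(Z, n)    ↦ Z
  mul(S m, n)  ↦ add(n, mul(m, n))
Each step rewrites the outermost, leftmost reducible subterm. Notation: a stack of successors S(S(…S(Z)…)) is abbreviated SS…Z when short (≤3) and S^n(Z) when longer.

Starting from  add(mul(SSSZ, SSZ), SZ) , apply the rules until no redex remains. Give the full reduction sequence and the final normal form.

Answer: normal form = S^7(Z)  (in 20 steps)

Working:
  start: add(mul(SSSZ, SSZ), SZ)
  →1  add(add(SSZ, mul(SSZ, SSZ)), SZ)
  →2  add(S(add(SZ, mul(SSZ, SSZ))), SZ)
  →3  S(add(add(SZ, mul(SSZ, SSZ)), SZ))
  →4  S(add(S(add(Z, mul(SSZ, SSZ))), SZ))
  →5  S(S(add(add(Z, mul(SSZ, SSZ)), SZ)))
  →6  S(S(add(mul(SSZ, SSZ), SZ)))
  →7  S(S(add(add(SSZ, mul(SZ, SSZ)), SZ)))
  →8  S(S(add(S(add(SZ, mul(SZ, SSZ))), SZ)))
  →9  S(S(S(add(add(SZ, mul(SZ, SSZ)), SZ))))
  →10  S(S(S(add(S(add(Z, mul(SZ, SSZ))), SZ))))
  →11  S(S(S(S(add(add(Z, mul(SZ, SSZ)), SZ)))))
  →12  S(S(S(S(add(mul(SZ, SSZ), SZ)))))
  →13  S(S(S(S(add(add(SSZ, mul(Z, SSZ)), SZ)))))
  →14  S(S(S(S(add(S(add(SZ, mul(Z, SSZ))), SZ)))))
  →15  S(S(S(S(S(add(add(SZ, mul(Z, SSZ)), SZ))))))
  →16  S(S(S(S(S(add(S(add(Z, mul(Z, SSZ))), SZ))))))
  →17  S(S(S(S(S(S(add(add(Z, mul(Z, SSZ)), SZ)))))))
  →18  S(S(S(S(S(S(add(mul(Z, SSZ), SZ)))))))
  →19  S(S(S(S(S(S(add(Z, SZ)))))))
  →20  S^7(Z)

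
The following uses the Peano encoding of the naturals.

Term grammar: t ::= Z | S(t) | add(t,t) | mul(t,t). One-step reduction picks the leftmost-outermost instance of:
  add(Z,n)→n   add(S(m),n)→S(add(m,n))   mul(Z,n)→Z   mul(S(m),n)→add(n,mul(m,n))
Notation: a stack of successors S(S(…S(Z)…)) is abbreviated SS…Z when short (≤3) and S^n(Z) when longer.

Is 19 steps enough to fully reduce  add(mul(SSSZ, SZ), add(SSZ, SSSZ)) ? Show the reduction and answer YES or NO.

  start: add(mul(SSSZ, SZ), add(SSZ, SSSZ))
  →1  add(add(SZ, mul(SSZ, SZ)), add(SSZ, SSSZ))
  →2  add(S(add(Z, mul(SSZ, SZ))), add(SSZ, SSSZ))
  →3  S(add(add(Z, mul(SSZ, SZ)), add(SSZ, SSSZ)))
  →4  S(add(mul(SSZ, SZ), add(SSZ, SSSZ)))
  →5  S(add(add(SZ, mul(SZ, SZ)), add(SSZ, SSSZ)))
  →6  S(add(S(add(Z, mul(SZ, SZ))), add(SSZ, SSSZ)))
  →7  S(S(add(add(Z, mul(SZ, SZ)), add(SSZ, SSSZ))))
  →8  S(S(add(mul(SZ, SZ), add(SSZ, SSSZ))))
  →9  S(S(add(add(SZ, mul(Z, SZ)), add(SSZ, SSSZ))))
  →10  S(S(add(S(add(Z, mul(Z, SZ))), add(SSZ, SSSZ))))
  →11  S(S(S(add(add(Z, mul(Z, SZ)), add(SSZ, SSSZ)))))
  →12  S(S(S(add(mul(Z, SZ), add(SSZ, SSSZ)))))
  →13  S(S(S(add(Z, add(SSZ, SSSZ)))))
  →14  S(S(S(add(SSZ, SSSZ))))
  →15  S(S(S(S(add(SZ, SSSZ)))))
  →16  S(S(S(S(S(add(Z, SSSZ))))))
  →17  S^8(Z)

Answer: YES — reaches normal form S^8(Z) in 17 ≤ 19 steps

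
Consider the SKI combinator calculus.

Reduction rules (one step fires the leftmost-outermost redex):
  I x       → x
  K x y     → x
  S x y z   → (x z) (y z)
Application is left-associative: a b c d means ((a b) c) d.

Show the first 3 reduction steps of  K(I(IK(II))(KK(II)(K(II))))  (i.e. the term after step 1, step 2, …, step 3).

  start: K(I(IK(II))(KK(II)(K(II))))
  →1  K(IK(II)(KK(II)(K(II))))
  →2  K(K(II)(KK(II)(K(II))))
  →3  K(II)

Answer: after 3 steps: K(II)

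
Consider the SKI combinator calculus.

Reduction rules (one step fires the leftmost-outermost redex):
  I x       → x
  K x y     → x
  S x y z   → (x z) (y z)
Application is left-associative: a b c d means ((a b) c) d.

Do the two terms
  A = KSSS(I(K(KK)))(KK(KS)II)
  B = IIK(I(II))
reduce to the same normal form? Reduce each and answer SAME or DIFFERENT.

Answer: DIFFERENT — A ⇓ SI(KK), B ⇓ KI

Derivation:
Term A:
  start: KSSS(I(K(KK)))(KK(KS)II)
  step 1: SS(I(K(KK)))(KK(KS)II)
  step 2: S(KK(KS)II)(I(K(KK))(KK(KS)II))
  step 3: S(KII)(I(K(KK))(KK(KS)II))
  step 4: SI(I(K(KK))(KK(KS)II))
  step 5: SI(K(KK)(KK(KS)II))
  step 6: SI(KK)

Term B:
  start: IIK(I(II))
  step 1: IK(I(II))
  step 2: K(I(II))
  step 3: K(II)
  step 4: KI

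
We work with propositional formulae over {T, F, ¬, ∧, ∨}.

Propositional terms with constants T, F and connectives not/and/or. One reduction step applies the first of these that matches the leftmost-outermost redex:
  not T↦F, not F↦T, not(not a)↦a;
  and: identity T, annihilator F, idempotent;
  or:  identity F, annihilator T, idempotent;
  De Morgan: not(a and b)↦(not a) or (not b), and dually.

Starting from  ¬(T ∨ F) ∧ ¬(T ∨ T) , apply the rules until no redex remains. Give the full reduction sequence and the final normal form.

Answer: normal form = F  (in 4 steps)

Derivation:
  start: ¬(T ∨ F) ∧ ¬(T ∨ T)
  →1  (¬T ∧ ¬F) ∧ ¬(T ∨ T)
  →2  (F ∧ ¬F) ∧ ¬(T ∨ T)
  →3  F ∧ ¬(T ∨ T)
  →4  F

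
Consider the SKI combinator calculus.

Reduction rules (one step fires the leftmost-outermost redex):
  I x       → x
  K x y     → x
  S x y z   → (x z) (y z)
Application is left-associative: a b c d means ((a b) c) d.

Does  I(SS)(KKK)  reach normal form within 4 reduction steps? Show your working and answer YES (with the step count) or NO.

  start: I(SS)(KKK)
  step 1: SS(KKK)
  step 2: SSK

Answer: YES — reaches normal form SSK in 2 ≤ 4 steps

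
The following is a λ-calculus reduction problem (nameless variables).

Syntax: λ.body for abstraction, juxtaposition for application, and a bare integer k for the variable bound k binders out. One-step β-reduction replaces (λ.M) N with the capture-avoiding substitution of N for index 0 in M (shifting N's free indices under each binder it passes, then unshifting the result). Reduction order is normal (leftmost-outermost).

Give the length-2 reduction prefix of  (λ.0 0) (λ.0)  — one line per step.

Answer: after 2 steps: λ.0

Reduction:
  start: (λ.0 0) (λ.0)
  [1] (λ.0) (λ.0)
  [2] λ.0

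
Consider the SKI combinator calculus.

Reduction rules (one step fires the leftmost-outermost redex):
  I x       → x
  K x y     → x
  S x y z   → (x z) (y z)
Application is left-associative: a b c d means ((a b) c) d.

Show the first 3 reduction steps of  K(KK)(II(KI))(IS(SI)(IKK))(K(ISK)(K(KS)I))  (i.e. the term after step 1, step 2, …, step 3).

  start: K(KK)(II(KI))(IS(SI)(IKK))(K(ISK)(K(KS)I))
  [1] KK(IS(SI)(IKK))(K(ISK)(K(KS)I))
  [2] K(K(ISK)(K(KS)I))
  [3] K(ISK)

Answer: after 3 steps: K(ISK)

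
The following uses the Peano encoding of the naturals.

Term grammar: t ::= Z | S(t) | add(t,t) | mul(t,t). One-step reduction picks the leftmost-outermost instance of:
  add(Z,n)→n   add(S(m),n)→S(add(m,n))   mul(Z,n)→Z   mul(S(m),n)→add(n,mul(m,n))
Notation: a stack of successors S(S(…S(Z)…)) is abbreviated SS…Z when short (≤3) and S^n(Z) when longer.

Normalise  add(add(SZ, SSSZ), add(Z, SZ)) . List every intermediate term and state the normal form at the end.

Answer: normal form = S^5(Z)  (in 8 steps)

Derivation:
  start: add(add(SZ, SSSZ), add(Z, SZ))
  step 1: add(S(add(Z, SSSZ)), add(Z, SZ))
  step 2: S(add(add(Z, SSSZ), add(Z, SZ)))
  step 3: S(add(SSSZ, add(Z, SZ)))
  step 4: S(S(add(SSZ, add(Z, SZ))))
  step 5: S(S(S(add(SZ, add(Z, SZ)))))
  step 6: S(S(S(S(add(Z, add(Z, SZ))))))
  step 7: S(S(S(S(add(Z, SZ)))))
  step 8: S^5(Z)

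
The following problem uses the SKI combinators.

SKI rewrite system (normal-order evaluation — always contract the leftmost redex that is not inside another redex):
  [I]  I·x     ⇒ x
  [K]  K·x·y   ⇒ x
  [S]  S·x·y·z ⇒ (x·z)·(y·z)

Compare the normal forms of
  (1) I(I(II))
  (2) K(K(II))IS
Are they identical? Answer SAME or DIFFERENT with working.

Term A:
  start: I(I(II))
  [1] I(II)
  [2] II
  [3] I

Term B:
  start: K(K(II))IS
  [1] K(II)S
  [2] II
  [3] I

Answer: SAME — A ⇓ I, B ⇓ I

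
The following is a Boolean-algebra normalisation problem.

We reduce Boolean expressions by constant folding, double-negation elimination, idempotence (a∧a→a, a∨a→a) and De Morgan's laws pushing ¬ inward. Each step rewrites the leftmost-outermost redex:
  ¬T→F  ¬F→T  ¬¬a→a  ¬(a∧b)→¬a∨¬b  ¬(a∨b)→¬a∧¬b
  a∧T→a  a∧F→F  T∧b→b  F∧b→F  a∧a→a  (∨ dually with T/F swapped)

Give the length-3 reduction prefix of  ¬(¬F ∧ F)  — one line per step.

  start: ¬(¬F ∧ F)
  [1] ¬¬F ∨ ¬F
  [2] F ∨ ¬F
  [3] ¬F

Answer: after 3 steps: ¬F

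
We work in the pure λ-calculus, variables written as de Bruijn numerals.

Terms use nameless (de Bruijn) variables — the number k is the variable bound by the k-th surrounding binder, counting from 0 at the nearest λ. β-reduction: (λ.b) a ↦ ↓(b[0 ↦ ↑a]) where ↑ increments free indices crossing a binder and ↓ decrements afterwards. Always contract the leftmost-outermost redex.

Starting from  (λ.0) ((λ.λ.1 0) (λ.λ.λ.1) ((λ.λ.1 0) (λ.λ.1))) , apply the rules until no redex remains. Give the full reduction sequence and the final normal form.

  start: (λ.0) ((λ.λ.1 0) (λ.λ.λ.1) ((λ.λ.1 0) (λ.λ.1)))
  →1  (λ.λ.1 0) (λ.λ.λ.1) ((λ.λ.1 0) (λ.λ.1))
  →2  (λ.(λ.λ.λ.1) 0) ((λ.λ.1 0) (λ.λ.1))
  →3  (λ.λ.λ.1) ((λ.λ.1 0) (λ.λ.1))
  →4  λ.λ.1

Answer: normal form = λ.λ.1  (in 4 steps)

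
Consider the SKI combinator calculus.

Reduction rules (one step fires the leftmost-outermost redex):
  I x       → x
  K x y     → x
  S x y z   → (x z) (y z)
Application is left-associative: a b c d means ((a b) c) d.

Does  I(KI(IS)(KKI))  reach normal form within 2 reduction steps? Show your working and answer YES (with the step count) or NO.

Answer: NO — after 2 steps the term is I(KKI), not yet normal

Reduction:
  start: I(KI(IS)(KKI))
  [1] KI(IS)(KKI)
  [2] I(KKI)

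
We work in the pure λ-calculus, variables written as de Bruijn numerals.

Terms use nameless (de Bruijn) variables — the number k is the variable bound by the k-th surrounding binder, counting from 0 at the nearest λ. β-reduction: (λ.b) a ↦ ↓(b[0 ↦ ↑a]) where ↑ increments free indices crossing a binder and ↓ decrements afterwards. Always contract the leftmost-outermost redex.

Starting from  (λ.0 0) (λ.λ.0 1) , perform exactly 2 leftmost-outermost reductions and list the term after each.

  start: (λ.0 0) (λ.λ.0 1)
  [1] (λ.λ.0 1) (λ.λ.0 1)
  [2] λ.0 (λ.λ.0 1)

Answer: after 2 steps: λ.0 (λ.λ.0 1)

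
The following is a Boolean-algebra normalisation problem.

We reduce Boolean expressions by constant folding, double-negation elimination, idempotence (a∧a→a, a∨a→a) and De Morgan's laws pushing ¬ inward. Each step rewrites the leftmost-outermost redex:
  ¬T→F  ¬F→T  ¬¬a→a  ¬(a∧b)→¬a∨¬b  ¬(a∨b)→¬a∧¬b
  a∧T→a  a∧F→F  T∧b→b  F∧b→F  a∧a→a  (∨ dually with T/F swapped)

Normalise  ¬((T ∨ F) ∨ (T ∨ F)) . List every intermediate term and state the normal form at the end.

  start: ¬((T ∨ F) ∨ (T ∨ F))
  →1  ¬(T ∨ F) ∧ ¬(T ∨ F)
  →2  ¬(T ∨ F)
  →3  ¬T ∧ ¬F
  →4  F ∧ ¬F
  →5  F

Answer: normal form = F  (in 5 steps)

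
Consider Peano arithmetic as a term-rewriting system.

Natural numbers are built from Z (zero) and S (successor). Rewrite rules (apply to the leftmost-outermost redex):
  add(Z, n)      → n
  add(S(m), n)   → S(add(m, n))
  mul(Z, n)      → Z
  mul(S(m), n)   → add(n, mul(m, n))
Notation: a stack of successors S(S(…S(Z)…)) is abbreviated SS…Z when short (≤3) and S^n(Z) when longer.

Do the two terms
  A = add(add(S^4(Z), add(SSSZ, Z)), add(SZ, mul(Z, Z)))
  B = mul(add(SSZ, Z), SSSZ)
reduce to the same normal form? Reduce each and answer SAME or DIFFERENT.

Term A:
  start: add(add(S^4(Z), add(SSSZ, Z)), add(SZ, mul(Z, Z)))
  step 1: add(S(add(SSSZ, add(SSSZ, Z))), add(SZ, mul(Z, Z)))
  step 2: S(add(add(SSSZ, add(SSSZ, Z)), add(SZ, mul(Z, Z))))
  step 3: S(add(S(add(SSZ, add(SSSZ, Z))), add(SZ, mul(Z, Z))))
  step 4: S(S(add(add(SSZ, add(SSSZ, Z)), add(SZ, mul(Z, Z)))))
  step 5: S(S(add(S(add(SZ, add(SSSZ, Z))), add(SZ, mul(Z, Z)))))
  step 6: S(S(S(add(add(SZ, add(SSSZ, Z)), add(SZ, mul(Z, Z))))))
  step 7: S(S(S(add(S(add(Z, add(SSSZ, Z))), add(SZ, mul(Z, Z))))))
  step 8: S(S(S(S(add(add(Z, add(SSSZ, Z)), add(SZ, mul(Z, Z)))))))
  step 9: S(S(S(S(add(add(SSSZ, Z), add(SZ, mul(Z, Z)))))))
  step 10: S(S(S(S(add(S(add(SSZ, Z)), add(SZ, mul(Z, Z)))))))
  step 11: S(S(S(S(S(add(add(SSZ, Z), add(SZ, mul(Z, Z))))))))
  step 12: S(S(S(S(S(add(S(add(SZ, Z)), add(SZ, mul(Z, Z))))))))
  step 13: S(S(S(S(S(S(add(add(SZ, Z), add(SZ, mul(Z, Z)))))))))
  step 14: S(S(S(S(S(S(add(S(add(Z, Z)), add(SZ, mul(Z, Z)))))))))
  step 15: S(S(S(S(S(S(S(add(add(Z, Z), add(SZ, mul(Z, Z))))))))))
  step 16: S(S(S(S(S(S(S(add(Z, add(SZ, mul(Z, Z))))))))))
  step 17: S(S(S(S(S(S(S(add(SZ, mul(Z, Z)))))))))
  step 18: S(S(S(S(S(S(S(S(add(Z, mul(Z, Z))))))))))
  step 19: S(S(S(S(S(S(S(S(mul(Z, Z)))))))))
  step 20: S^8(Z)

Term B:
  start: mul(add(SSZ, Z), SSSZ)
  step 1: mul(S(add(SZ, Z)), SSSZ)
  step 2: add(SSSZ, mul(add(SZ, Z), SSSZ))
  step 3: S(add(SSZ, mul(add(SZ, Z), SSSZ)))
  step 4: S(S(add(SZ, mul(add(SZ, Z), SSSZ))))
  step 5: S(S(S(add(Z, mul(add(SZ, Z), SSSZ)))))
  step 6: S(S(S(mul(add(SZ, Z), SSSZ))))
  step 7: S(S(S(mul(S(add(Z, Z)), SSSZ))))
  step 8: S(S(S(add(SSSZ, mul(add(Z, Z), SSSZ)))))
  step 9: S(S(S(S(add(SSZ, mul(add(Z, Z), SSSZ))))))
  step 10: S(S(S(S(S(add(SZ, mul(add(Z, Z), SSSZ)))))))
  step 11: S(S(S(S(S(S(add(Z, mul(add(Z, Z), SSSZ))))))))
  step 12: S(S(S(S(S(S(mul(add(Z, Z), SSSZ)))))))
  step 13: S(S(S(S(S(S(mul(Z, SSSZ)))))))
  step 14: S^6(Z)

Answer: DIFFERENT — A ⇓ S^8(Z), B ⇓ S^6(Z)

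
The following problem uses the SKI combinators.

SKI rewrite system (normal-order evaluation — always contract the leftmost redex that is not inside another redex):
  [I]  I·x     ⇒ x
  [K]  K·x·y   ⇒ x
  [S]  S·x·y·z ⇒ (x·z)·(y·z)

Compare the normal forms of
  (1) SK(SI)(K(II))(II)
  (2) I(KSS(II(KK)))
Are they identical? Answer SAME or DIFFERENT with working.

Answer: DIFFERENT — A ⇓ I, B ⇓ S(KK)

Derivation:
Term A:
  start: SK(SI)(K(II))(II)
  step 1: K(K(II))(SI(K(II)))(II)
  step 2: K(II)(II)
  step 3: II
  step 4: I

Term B:
  start: I(KSS(II(KK)))
  step 1: KSS(II(KK))
  step 2: S(II(KK))
  step 3: S(I(KK))
  step 4: S(KK)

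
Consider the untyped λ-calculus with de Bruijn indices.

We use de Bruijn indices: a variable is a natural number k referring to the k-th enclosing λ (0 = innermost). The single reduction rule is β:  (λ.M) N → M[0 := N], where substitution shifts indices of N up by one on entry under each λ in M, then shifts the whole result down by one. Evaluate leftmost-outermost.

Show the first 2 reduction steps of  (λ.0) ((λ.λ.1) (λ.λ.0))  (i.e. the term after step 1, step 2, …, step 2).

  start: (λ.0) ((λ.λ.1) (λ.λ.0))
  step 1: (λ.λ.1) (λ.λ.0)
  step 2: λ.λ.λ.0

Answer: after 2 steps: λ.λ.λ.0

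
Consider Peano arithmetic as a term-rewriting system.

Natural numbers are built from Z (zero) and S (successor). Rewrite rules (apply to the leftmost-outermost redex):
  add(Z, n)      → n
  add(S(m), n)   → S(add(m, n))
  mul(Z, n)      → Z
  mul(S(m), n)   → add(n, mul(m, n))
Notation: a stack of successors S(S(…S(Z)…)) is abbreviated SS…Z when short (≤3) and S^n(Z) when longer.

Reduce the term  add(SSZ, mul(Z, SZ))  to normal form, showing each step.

  start: add(SSZ, mul(Z, SZ))
  step 1: S(add(SZ, mul(Z, SZ)))
  step 2: S(S(add(Z, mul(Z, SZ))))
  step 3: S(S(mul(Z, SZ)))
  step 4: SSZ

Answer: normal form = SSZ  (in 4 steps)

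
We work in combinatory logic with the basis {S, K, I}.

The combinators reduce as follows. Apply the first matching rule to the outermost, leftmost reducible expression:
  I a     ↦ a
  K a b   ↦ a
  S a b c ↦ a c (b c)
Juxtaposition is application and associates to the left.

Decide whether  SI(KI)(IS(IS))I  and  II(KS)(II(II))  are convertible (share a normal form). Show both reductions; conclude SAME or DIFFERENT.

Term A:
  start: SI(KI)(IS(IS))I
  →1  I(IS(IS))(KI(IS(IS)))I
  →2  IS(IS)(KI(IS(IS)))I
  →3  S(IS)(KI(IS(IS)))I
  →4  ISI(KI(IS(IS))I)
  →5  SI(KI(IS(IS))I)
  →6  SI(II)
  →7  SII

Term B:
  start: II(KS)(II(II))
  →1  I(KS)(II(II))
  →2  KS(II(II))
  →3  S

Answer: DIFFERENT — A ⇓ SII, B ⇓ S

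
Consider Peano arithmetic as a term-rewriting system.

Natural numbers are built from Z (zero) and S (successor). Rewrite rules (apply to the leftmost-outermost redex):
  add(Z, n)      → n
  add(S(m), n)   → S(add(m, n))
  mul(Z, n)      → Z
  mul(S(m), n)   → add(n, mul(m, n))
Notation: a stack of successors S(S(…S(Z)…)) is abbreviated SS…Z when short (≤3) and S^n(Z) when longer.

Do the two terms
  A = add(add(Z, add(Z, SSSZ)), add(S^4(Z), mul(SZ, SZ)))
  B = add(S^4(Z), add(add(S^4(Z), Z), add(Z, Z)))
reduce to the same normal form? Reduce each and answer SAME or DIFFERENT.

Answer: SAME — A ⇓ S^8(Z), B ⇓ S^8(Z)

Reduction:
Term A:
  start: add(add(Z, add(Z, SSSZ)), add(S^4(Z), mul(SZ, SZ)))
  →1  add(add(Z, SSSZ), add(S^4(Z), mul(SZ, SZ)))
  →2  add(SSSZ, add(S^4(Z), mul(SZ, SZ)))
  →3  S(add(SSZ, add(S^4(Z), mul(SZ, SZ))))
  →4  S(S(add(SZ, add(S^4(Z), mul(SZ, SZ)))))
  →5  S(S(S(add(Z, add(S^4(Z), mul(SZ, SZ))))))
  →6  S(S(S(add(S^4(Z), mul(SZ, SZ)))))
  →7  S(S(S(S(add(SSSZ, mul(SZ, SZ))))))
  →8  S(S(S(S(S(add(SSZ, mul(SZ, SZ)))))))
  →9  S(S(S(S(S(S(add(SZ, mul(SZ, SZ))))))))
  →10  S(S(S(S(S(S(S(add(Z, mul(SZ, SZ)))))))))
  →11  S(S(S(S(S(S(S(mul(SZ, SZ))))))))
  →12  S(S(S(S(S(S(S(add(SZ, mul(Z, SZ)))))))))
  →13  S(S(S(S(S(S(S(S(add(Z, mul(Z, SZ))))))))))
  →14  S(S(S(S(S(S(S(S(mul(Z, SZ)))))))))
  →15  S^8(Z)

Term B:
  start: add(S^4(Z), add(add(S^4(Z), Z), add(Z, Z)))
  →1  S(add(SSSZ, add(add(S^4(Z), Z), add(Z, Z))))
  →2  S(S(add(SSZ, add(add(S^4(Z), Z), add(Z, Z)))))
  →3  S(S(S(add(SZ, add(add(S^4(Z), Z), add(Z, Z))))))
  →4  S(S(S(S(add(Z, add(add(S^4(Z), Z), add(Z, Z)))))))
  →5  S(S(S(S(add(add(S^4(Z), Z), add(Z, Z))))))
  →6  S(S(S(S(add(S(add(SSSZ, Z)), add(Z, Z))))))
  →7  S(S(S(S(S(add(add(SSSZ, Z), add(Z, Z)))))))
  →8  S(S(S(S(S(add(S(add(SSZ, Z)), add(Z, Z)))))))
  →9  S(S(S(S(S(S(add(add(SSZ, Z), add(Z, Z))))))))
  →10  S(S(S(S(S(S(add(S(add(SZ, Z)), add(Z, Z))))))))
  →11  S(S(S(S(S(S(S(add(add(SZ, Z), add(Z, Z)))))))))
  →12  S(S(S(S(S(S(S(add(S(add(Z, Z)), add(Z, Z)))))))))
  →13  S(S(S(S(S(S(S(S(add(add(Z, Z), add(Z, Z))))))))))
  →14  S(S(S(S(S(S(S(S(add(Z, add(Z, Z))))))))))
  →15  S(S(S(S(S(S(S(S(add(Z, Z)))))))))
  →16  S^8(Z)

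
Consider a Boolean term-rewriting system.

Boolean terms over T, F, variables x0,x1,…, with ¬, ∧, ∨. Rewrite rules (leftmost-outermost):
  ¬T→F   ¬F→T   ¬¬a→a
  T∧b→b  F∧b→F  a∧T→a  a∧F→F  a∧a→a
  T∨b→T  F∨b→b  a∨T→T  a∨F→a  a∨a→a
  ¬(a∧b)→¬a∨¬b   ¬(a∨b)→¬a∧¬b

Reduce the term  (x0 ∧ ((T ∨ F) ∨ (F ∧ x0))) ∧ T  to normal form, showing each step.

Answer: normal form = x0  (in 4 steps)

Working:
  start: (x0 ∧ ((T ∨ F) ∨ (F ∧ x0))) ∧ T
  [1] x0 ∧ ((T ∨ F) ∨ (F ∧ x0))
  [2] x0 ∧ (T ∨ (F ∧ x0))
  [3] x0 ∧ T
  [4] x0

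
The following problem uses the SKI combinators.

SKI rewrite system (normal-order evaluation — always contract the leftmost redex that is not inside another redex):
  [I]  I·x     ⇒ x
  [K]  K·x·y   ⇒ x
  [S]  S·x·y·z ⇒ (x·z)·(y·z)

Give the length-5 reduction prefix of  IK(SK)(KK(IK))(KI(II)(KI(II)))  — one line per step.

Answer: after 5 steps: SKI

Working:
  start: IK(SK)(KK(IK))(KI(II)(KI(II)))
  [1] K(SK)(KK(IK))(KI(II)(KI(II)))
  [2] SK(KI(II)(KI(II)))
  [3] SK(I(KI(II)))
  [4] SK(KI(II))
  [5] SKI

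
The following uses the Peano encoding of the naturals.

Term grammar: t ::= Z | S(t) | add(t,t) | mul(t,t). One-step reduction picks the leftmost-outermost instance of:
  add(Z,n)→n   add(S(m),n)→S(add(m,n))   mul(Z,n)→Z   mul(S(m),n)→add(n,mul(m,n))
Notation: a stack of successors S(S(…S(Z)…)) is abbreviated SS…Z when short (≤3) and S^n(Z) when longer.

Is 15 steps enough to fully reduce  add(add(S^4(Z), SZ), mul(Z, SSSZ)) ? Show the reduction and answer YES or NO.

Answer: YES — reaches normal form S^5(Z) in 12 ≤ 15 steps

Working:
  start: add(add(S^4(Z), SZ), mul(Z, SSSZ))
  →1  add(S(add(SSSZ, SZ)), mul(Z, SSSZ))
  →2  S(add(add(SSSZ, SZ), mul(Z, SSSZ)))
  →3  S(add(S(add(SSZ, SZ)), mul(Z, SSSZ)))
  →4  S(S(add(add(SSZ, SZ), mul(Z, SSSZ))))
  →5  S(S(add(S(add(SZ, SZ)), mul(Z, SSSZ))))
  →6  S(S(S(add(add(SZ, SZ), mul(Z, SSSZ)))))
  →7  S(S(S(add(S(add(Z, SZ)), mul(Z, SSSZ)))))
  →8  S(S(S(S(add(add(Z, SZ), mul(Z, SSSZ))))))
  →9  S(S(S(S(add(SZ, mul(Z, SSSZ))))))
  →10  S(S(S(S(S(add(Z, mul(Z, SSSZ)))))))
  →11  S(S(S(S(S(mul(Z, SSSZ))))))
  →12  S^5(Z)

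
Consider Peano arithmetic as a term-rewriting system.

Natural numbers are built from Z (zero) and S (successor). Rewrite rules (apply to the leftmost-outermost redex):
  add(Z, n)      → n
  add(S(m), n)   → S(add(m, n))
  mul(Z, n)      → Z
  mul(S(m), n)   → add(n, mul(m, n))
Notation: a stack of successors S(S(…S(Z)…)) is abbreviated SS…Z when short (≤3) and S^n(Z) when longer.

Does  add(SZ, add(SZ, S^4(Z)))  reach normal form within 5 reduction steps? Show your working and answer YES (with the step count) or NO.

Answer: YES — reaches normal form S^6(Z) in 4 ≤ 5 steps

Reduction:
  start: add(SZ, add(SZ, S^4(Z)))
  →1  S(add(Z, add(SZ, S^4(Z))))
  →2  S(add(SZ, S^4(Z)))
  →3  S(S(add(Z, S^4(Z))))
  →4  S^6(Z)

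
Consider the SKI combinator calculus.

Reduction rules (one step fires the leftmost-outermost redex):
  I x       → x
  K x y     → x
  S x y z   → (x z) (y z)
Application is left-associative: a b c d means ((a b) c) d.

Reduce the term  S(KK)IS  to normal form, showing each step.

Answer: normal form = KS  (in 3 steps)

Reduction:
  start: S(KK)IS
  →1  KKS(IS)
  →2  K(IS)
  →3  KS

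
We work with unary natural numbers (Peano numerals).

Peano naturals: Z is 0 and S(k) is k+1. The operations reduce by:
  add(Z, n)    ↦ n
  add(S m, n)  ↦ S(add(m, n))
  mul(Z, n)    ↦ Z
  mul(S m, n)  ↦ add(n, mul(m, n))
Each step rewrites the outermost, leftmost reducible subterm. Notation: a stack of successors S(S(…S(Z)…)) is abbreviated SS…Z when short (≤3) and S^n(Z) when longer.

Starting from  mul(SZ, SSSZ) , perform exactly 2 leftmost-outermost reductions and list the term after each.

  start: mul(SZ, SSSZ)
  [1] add(SSSZ, mul(Z, SSSZ))
  [2] S(add(SSZ, mul(Z, SSSZ)))

Answer: after 2 steps: S(add(SSZ, mul(Z, SSSZ)))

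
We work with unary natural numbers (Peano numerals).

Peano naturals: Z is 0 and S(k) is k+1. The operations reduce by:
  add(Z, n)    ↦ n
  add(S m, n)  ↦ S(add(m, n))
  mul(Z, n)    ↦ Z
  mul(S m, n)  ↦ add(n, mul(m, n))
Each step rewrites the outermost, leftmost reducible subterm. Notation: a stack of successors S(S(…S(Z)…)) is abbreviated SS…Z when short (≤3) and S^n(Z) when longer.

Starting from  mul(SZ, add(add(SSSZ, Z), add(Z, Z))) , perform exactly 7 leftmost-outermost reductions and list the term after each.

Answer: after 7 steps: S(S(add(add(add(SZ, Z), add(Z, Z)), mul(Z, add(add(SSSZ, Z), add(Z, Z))))))

Reduction:
  start: mul(SZ, add(add(SSSZ, Z), add(Z, Z)))
  step 1: add(add(add(SSSZ, Z), add(Z, Z)), mul(Z, add(add(SSSZ, Z), add(Z, Z))))
  step 2: add(add(S(add(SSZ, Z)), add(Z, Z)), mul(Z, add(add(SSSZ, Z), add(Z, Z))))
  step 3: add(S(add(add(SSZ, Z), add(Z, Z))), mul(Z, add(add(SSSZ, Z), add(Z, Z))))
  step 4: S(add(add(add(SSZ, Z), add(Z, Z)), mul(Z, add(add(SSSZ, Z), add(Z, Z)))))
  step 5: S(add(add(S(add(SZ, Z)), add(Z, Z)), mul(Z, add(add(SSSZ, Z), add(Z, Z)))))
  step 6: S(add(S(add(add(SZ, Z), add(Z, Z))), mul(Z, add(add(SSSZ, Z), add(Z, Z)))))
  step 7: S(S(add(add(add(SZ, Z), add(Z, Z)), mul(Z, add(add(SSSZ, Z), add(Z, Z))))))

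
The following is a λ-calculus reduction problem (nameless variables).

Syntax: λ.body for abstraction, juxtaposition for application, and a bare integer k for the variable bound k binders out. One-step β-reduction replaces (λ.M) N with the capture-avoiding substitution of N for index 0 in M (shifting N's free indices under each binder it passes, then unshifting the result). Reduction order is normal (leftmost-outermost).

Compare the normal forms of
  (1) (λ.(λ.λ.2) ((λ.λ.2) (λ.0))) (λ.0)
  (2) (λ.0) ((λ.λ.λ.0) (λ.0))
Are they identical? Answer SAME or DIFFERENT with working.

Term A:
  start: (λ.(λ.λ.2) ((λ.λ.2) (λ.0))) (λ.0)
  [1] (λ.λ.λ.0) ((λ.λ.λ.0) (λ.0))
  [2] λ.λ.0

Term B:
  start: (λ.0) ((λ.λ.λ.0) (λ.0))
  [1] (λ.λ.λ.0) (λ.0)
  [2] λ.λ.0

Answer: SAME — A ⇓ λ.λ.0, B ⇓ λ.λ.0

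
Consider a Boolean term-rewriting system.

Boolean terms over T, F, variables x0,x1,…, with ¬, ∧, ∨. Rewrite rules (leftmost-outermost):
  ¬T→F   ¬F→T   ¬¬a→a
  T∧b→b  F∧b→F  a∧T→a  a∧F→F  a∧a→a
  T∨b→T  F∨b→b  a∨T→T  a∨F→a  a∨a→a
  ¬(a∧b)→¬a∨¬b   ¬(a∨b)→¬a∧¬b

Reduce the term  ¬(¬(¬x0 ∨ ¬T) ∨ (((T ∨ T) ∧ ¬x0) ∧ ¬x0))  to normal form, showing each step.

  start: ¬(¬(¬x0 ∨ ¬T) ∨ (((T ∨ T) ∧ ¬x0) ∧ ¬x0))
  [1] ¬¬(¬x0 ∨ ¬T) ∧ ¬(((T ∨ T) ∧ ¬x0) ∧ ¬x0)
  [2] (¬x0 ∨ ¬T) ∧ ¬(((T ∨ T) ∧ ¬x0) ∧ ¬x0)
  [3] (¬x0 ∨ F) ∧ ¬(((T ∨ T) ∧ ¬x0) ∧ ¬x0)
  [4] ¬x0 ∧ ¬(((T ∨ T) ∧ ¬x0) ∧ ¬x0)
  [5] ¬x0 ∧ (¬((T ∨ T) ∧ ¬x0) ∨ ¬¬x0)
  [6] ¬x0 ∧ ((¬(T ∨ T) ∨ ¬¬x0) ∨ ¬¬x0)
  [7] ¬x0 ∧ (((¬T ∧ ¬T) ∨ ¬¬x0) ∨ ¬¬x0)
  [8] ¬x0 ∧ ((¬T ∨ ¬¬x0) ∨ ¬¬x0)
  [9] ¬x0 ∧ ((F ∨ ¬¬x0) ∨ ¬¬x0)
  [10] ¬x0 ∧ (¬¬x0 ∨ ¬¬x0)
  [11] ¬x0 ∧ ¬¬x0
  [12] ¬x0 ∧ x0

Answer: normal form = ¬x0 ∧ x0  (in 12 steps)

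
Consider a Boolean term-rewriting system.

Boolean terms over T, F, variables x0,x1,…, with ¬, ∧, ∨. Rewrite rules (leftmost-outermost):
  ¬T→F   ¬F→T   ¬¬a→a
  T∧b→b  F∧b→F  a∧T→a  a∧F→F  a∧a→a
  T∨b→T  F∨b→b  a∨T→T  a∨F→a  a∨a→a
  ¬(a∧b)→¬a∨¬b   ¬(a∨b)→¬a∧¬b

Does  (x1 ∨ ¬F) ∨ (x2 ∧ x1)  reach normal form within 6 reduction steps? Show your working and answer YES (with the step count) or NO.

Answer: YES — reaches normal form T in 3 ≤ 6 steps

Derivation:
  start: (x1 ∨ ¬F) ∨ (x2 ∧ x1)
  [1] (x1 ∨ T) ∨ (x2 ∧ x1)
  [2] T ∨ (x2 ∧ x1)
  [3] T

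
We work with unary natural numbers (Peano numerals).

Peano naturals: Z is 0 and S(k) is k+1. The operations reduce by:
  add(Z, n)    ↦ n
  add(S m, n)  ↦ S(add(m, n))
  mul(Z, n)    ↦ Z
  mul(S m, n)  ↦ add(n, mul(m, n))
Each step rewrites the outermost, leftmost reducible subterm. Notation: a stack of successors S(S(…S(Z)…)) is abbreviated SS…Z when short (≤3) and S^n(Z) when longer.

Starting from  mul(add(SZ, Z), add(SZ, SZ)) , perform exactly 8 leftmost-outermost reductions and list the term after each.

Answer: after 8 steps: S(S(mul(Z, add(SZ, SZ))))

Derivation:
  start: mul(add(SZ, Z), add(SZ, SZ))
  step 1: mul(S(add(Z, Z)), add(SZ, SZ))
  step 2: add(add(SZ, SZ), mul(add(Z, Z), add(SZ, SZ)))
  step 3: add(S(add(Z, SZ)), mul(add(Z, Z), add(SZ, SZ)))
  step 4: S(add(add(Z, SZ), mul(add(Z, Z), add(SZ, SZ))))
  step 5: S(add(SZ, mul(add(Z, Z), add(SZ, SZ))))
  step 6: S(S(add(Z, mul(add(Z, Z), add(SZ, SZ)))))
  step 7: S(S(mul(add(Z, Z), add(SZ, SZ))))
  step 8: S(S(mul(Z, add(SZ, SZ))))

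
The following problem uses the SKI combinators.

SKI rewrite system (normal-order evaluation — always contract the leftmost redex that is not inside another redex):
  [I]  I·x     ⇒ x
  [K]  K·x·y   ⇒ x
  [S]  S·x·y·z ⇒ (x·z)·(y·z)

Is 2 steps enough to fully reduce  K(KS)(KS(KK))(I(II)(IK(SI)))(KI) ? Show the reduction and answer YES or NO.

  start: K(KS)(KS(KK))(I(II)(IK(SI)))(KI)
  →1  KS(I(II)(IK(SI)))(KI)
  →2  S(KI)

Answer: YES — reaches normal form S(KI) in 2 ≤ 2 steps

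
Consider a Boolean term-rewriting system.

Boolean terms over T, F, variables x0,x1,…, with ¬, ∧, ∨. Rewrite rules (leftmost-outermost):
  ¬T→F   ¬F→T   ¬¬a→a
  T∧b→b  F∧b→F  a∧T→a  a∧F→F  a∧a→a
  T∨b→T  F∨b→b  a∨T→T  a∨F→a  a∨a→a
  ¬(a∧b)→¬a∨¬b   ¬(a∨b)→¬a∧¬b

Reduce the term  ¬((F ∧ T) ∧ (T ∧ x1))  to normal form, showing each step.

  start: ¬((F ∧ T) ∧ (T ∧ x1))
  step 1: ¬(F ∧ T) ∨ ¬(T ∧ x1)
  step 2: (¬F ∨ ¬T) ∨ ¬(T ∧ x1)
  step 3: (T ∨ ¬T) ∨ ¬(T ∧ x1)
  step 4: T ∨ ¬(T ∧ x1)
  step 5: T

Answer: normal form = T  (in 5 steps)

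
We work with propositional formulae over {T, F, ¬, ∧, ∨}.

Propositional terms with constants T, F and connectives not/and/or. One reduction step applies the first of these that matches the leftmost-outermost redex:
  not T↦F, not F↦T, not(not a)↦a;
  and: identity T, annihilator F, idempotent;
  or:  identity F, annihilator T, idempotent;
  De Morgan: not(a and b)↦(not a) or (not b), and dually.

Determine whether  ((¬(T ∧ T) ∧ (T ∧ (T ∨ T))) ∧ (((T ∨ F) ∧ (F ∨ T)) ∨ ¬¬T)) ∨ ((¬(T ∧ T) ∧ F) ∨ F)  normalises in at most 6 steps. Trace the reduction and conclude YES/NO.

  start: ((¬(T ∧ T) ∧ (T ∧ (T ∨ T))) ∧ (((T ∨ F) ∧ (F ∨ T)) ∨ ¬¬T)) ∨ ((¬(T ∧ T) ∧ F) ∨ F)
  [1] (((¬T ∨ ¬T) ∧ (T ∧ (T ∨ T))) ∧ (((T ∨ F) ∧ (F ∨ T)) ∨ ¬¬T)) ∨ ((¬(T ∧ T) ∧ F) ∨ F)
  [2] ((¬T ∧ (T ∧ (T ∨ T))) ∧ (((T ∨ F) ∧ (F ∨ T)) ∨ ¬¬T)) ∨ ((¬(T ∧ T) ∧ F) ∨ F)
  [3] ((F ∧ (T ∧ (T ∨ T))) ∧ (((T ∨ F) ∧ (F ∨ T)) ∨ ¬¬T)) ∨ ((¬(T ∧ T) ∧ F) ∨ F)
  [4] (F ∧ (((T ∨ F) ∧ (F ∨ T)) ∨ ¬¬T)) ∨ ((¬(T ∧ T) ∧ F) ∨ F)
  [5] F ∨ ((¬(T ∧ T) ∧ F) ∨ F)
  [6] (¬(T ∧ T) ∧ F) ∨ F

Answer: NO — after 6 steps the term is (¬(T ∧ T) ∧ F) ∨ F, not yet normal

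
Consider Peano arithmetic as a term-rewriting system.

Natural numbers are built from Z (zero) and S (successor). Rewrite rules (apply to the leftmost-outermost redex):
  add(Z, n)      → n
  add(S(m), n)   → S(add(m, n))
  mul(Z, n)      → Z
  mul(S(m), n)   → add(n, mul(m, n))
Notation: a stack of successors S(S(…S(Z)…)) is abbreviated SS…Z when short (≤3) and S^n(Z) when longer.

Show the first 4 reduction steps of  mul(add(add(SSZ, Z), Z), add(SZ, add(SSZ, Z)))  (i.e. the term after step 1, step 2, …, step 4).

Answer: after 4 steps: add(S(add(Z, add(SSZ, Z))), mul(add(add(SZ, Z), Z), add(SZ, add(SSZ, Z))))

Derivation:
  start: mul(add(add(SSZ, Z), Z), add(SZ, add(SSZ, Z)))
  step 1: mul(add(S(add(SZ, Z)), Z), add(SZ, add(SSZ, Z)))
  step 2: mul(S(add(add(SZ, Z), Z)), add(SZ, add(SSZ, Z)))
  step 3: add(add(SZ, add(SSZ, Z)), mul(add(add(SZ, Z), Z), add(SZ, add(SSZ, Z))))
  step 4: add(S(add(Z, add(SSZ, Z))), mul(add(add(SZ, Z), Z), add(SZ, add(SSZ, Z))))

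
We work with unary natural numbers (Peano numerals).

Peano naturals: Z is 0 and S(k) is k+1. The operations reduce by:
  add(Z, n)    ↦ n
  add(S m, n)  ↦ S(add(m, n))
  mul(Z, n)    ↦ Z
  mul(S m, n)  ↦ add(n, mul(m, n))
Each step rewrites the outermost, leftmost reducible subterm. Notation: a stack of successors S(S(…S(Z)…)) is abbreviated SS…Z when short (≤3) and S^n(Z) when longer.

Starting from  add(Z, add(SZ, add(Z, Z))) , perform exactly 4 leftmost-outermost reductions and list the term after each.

Answer: after 4 steps: SZ

Working:
  start: add(Z, add(SZ, add(Z, Z)))
  [1] add(SZ, add(Z, Z))
  [2] S(add(Z, add(Z, Z)))
  [3] S(add(Z, Z))
  [4] SZ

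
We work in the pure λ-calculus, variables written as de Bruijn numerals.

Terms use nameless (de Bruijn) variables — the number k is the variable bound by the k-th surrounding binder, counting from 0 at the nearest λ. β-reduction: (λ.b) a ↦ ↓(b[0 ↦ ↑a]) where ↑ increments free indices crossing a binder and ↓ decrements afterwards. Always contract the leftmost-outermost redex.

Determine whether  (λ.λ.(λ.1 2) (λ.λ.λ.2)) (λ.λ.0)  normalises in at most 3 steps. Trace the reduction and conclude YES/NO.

Answer: YES — reaches normal form λ.0 (λ.λ.0) in 2 ≤ 3 steps

Working:
  start: (λ.λ.(λ.1 2) (λ.λ.λ.2)) (λ.λ.0)
  step 1: λ.(λ.1 (λ.λ.0)) (λ.λ.λ.2)
  step 2: λ.0 (λ.λ.0)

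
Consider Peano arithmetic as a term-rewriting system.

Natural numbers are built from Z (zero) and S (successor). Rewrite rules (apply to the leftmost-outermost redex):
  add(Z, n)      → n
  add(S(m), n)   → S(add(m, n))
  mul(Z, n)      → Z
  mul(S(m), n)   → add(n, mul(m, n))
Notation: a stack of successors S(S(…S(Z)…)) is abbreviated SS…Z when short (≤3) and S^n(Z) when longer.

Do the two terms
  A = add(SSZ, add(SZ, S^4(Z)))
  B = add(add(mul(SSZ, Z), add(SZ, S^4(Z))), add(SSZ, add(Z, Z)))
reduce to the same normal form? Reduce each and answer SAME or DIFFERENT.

Answer: SAME — A ⇓ S^7(Z), B ⇓ S^7(Z)

Working:
Term A:
  start: add(SSZ, add(SZ, S^4(Z)))
  step 1: S(add(SZ, add(SZ, S^4(Z))))
  step 2: S(S(add(Z, add(SZ, S^4(Z)))))
  step 3: S(S(add(SZ, S^4(Z))))
  step 4: S(S(S(add(Z, S^4(Z)))))
  step 5: S^7(Z)

Term B:
  start: add(add(mul(SSZ, Z), add(SZ, S^4(Z))), add(SSZ, add(Z, Z)))
  step 1: add(add(add(Z, mul(SZ, Z)), add(SZ, S^4(Z))), add(SSZ, add(Z, Z)))
  step 2: add(add(mul(SZ, Z), add(SZ, S^4(Z))), add(SSZ, add(Z, Z)))
  step 3: add(add(add(Z, mul(Z, Z)), add(SZ, S^4(Z))), add(SSZ, add(Z, Z)))
  step 4: add(add(mul(Z, Z), add(SZ, S^4(Z))), add(SSZ, add(Z, Z)))
  step 5: add(add(Z, add(SZ, S^4(Z))), add(SSZ, add(Z, Z)))
  step 6: add(add(SZ, S^4(Z)), add(SSZ, add(Z, Z)))
  step 7: add(S(add(Z, S^4(Z))), add(SSZ, add(Z, Z)))
  step 8: S(add(add(Z, S^4(Z)), add(SSZ, add(Z, Z))))
  step 9: S(add(S^4(Z), add(SSZ, add(Z, Z))))
  step 10: S(S(add(SSSZ, add(SSZ, add(Z, Z)))))
  step 11: S(S(S(add(SSZ, add(SSZ, add(Z, Z))))))
  step 12: S(S(S(S(add(SZ, add(SSZ, add(Z, Z)))))))
  step 13: S(S(S(S(S(add(Z, add(SSZ, add(Z, Z))))))))
  step 14: S(S(S(S(S(add(SSZ, add(Z, Z)))))))
  step 15: S(S(S(S(S(S(add(SZ, add(Z, Z))))))))
  step 16: S(S(S(S(S(S(S(add(Z, add(Z, Z)))))))))
  step 17: S(S(S(S(S(S(S(add(Z, Z))))))))
  step 18: S^7(Z)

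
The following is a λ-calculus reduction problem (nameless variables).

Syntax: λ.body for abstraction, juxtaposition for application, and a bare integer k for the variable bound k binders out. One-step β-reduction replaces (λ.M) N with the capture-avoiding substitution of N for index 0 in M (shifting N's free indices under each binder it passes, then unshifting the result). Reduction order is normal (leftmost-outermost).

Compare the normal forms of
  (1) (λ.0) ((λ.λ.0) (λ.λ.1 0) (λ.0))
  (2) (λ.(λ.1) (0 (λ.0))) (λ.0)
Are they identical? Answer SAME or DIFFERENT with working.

Answer: SAME — A ⇓ λ.0, B ⇓ λ.0

Working:
Term A:
  start: (λ.0) ((λ.λ.0) (λ.λ.1 0) (λ.0))
  step 1: (λ.λ.0) (λ.λ.1 0) (λ.0)
  step 2: (λ.0) (λ.0)
  step 3: λ.0

Term B:
  start: (λ.(λ.1) (0 (λ.0))) (λ.0)
  step 1: (λ.λ.0) ((λ.0) (λ.0))
  step 2: λ.0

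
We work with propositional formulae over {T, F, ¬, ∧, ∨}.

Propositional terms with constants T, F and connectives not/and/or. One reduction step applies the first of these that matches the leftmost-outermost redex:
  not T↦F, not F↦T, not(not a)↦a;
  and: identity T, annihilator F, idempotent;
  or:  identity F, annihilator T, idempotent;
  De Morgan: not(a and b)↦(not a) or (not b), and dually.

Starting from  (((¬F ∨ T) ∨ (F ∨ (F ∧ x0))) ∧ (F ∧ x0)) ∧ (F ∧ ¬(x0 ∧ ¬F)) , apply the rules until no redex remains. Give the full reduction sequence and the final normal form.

Answer: normal form = F  (in 5 steps)

Reduction:
  start: (((¬F ∨ T) ∨ (F ∨ (F ∧ x0))) ∧ (F ∧ x0)) ∧ (F ∧ ¬(x0 ∧ ¬F))
  →1  ((T ∨ (F ∨ (F ∧ x0))) ∧ (F ∧ x0)) ∧ (F ∧ ¬(x0 ∧ ¬F))
  →2  (T ∧ (F ∧ x0)) ∧ (F ∧ ¬(x0 ∧ ¬F))
  →3  (F ∧ x0) ∧ (F ∧ ¬(x0 ∧ ¬F))
  →4  F ∧ (F ∧ ¬(x0 ∧ ¬F))
  →5  F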